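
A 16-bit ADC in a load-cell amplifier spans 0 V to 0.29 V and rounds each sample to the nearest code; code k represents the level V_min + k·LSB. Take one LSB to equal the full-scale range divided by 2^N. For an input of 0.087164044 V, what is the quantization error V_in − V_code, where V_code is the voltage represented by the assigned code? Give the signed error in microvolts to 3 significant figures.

−0.568 µV

Range is 0.29 V. LSB = 0.29 V / 2^16 ≈ 4.425 µV.
(V_in − V_min)/LSB = (0.087164044 − (0)) × 65536/0.29 = 19697.8717 → nearest code k = 19698.
V_code = V_min + k × range/2^16 = 0 + 19698 × 0.29/65536 = 0.087164611816 V.
V_in − V_code = 0.087164044 − (0.087164611816) = −0.568 µV.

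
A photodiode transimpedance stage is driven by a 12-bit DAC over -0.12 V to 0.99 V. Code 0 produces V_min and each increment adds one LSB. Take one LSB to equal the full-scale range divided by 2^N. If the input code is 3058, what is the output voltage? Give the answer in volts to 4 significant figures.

0.7087 V

Range = 0.99 − (-0.12) = 1.11 V. LSB = 1.11 V / 2^12.
V_out = -0.12 + 3058 × (1.11/4096) V
      = -0.12 V + 0.828706 V = 0.708706 V.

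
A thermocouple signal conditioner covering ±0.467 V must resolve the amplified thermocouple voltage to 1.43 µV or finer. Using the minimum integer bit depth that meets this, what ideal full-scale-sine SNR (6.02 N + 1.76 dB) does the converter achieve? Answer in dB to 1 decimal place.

Span: 0.467 V − (-0.467 V) = 0.934 V.
Levels needed ≥ 0.934/1.43 µV = 653100. 2^20 = 1048576 suffices, so N_min = 20.
6.02(20) + 1.76 = 122.16 dB.

122.2 dB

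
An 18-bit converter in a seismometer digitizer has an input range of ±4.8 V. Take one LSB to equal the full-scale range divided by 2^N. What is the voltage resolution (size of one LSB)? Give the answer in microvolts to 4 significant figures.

36.62 µV

Span: 4.8 V − (-4.8 V) = 9.6 V.
2^18 = 262144 levels.
LSB = 9.6 V ÷ 2^18 = 9.6/262144 V = 36.62 µV.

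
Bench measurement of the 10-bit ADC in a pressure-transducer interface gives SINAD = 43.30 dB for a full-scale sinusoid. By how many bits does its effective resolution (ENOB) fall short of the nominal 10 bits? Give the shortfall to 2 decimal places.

3.10 bits

Effective bits = (43.30 − 1.76)/6.02 = 6.9003.
Shortfall = 10 − 6.9003 = 3.0997 bits.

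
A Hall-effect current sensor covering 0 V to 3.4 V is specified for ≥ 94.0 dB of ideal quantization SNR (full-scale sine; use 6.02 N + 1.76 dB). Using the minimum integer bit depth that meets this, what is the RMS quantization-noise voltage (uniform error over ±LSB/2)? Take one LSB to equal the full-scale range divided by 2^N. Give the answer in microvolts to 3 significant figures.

V_FS = 3.4 V.
N ≥ (94.0 − 1.76)/6.02 = 15.322 → N_min = 16.
LSB = 3.4 V / 2^16 = 51.880 µV.
RMS noise = LSB/√12 = 15.0 µV.

15.0 µV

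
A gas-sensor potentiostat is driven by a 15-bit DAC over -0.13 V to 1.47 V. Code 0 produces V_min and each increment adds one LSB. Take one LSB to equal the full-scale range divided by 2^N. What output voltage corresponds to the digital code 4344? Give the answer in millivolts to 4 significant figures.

82.11 mV

Span: 1.47 V − (-0.13 V) = 1.6 V. LSB = 1.6 V / 2^15.
V_out = V_min + code × LSB = -0.13 V + 4344 × 1.6 V / 32768
      = -0.13 + 0.212109 = 0.0821094 V.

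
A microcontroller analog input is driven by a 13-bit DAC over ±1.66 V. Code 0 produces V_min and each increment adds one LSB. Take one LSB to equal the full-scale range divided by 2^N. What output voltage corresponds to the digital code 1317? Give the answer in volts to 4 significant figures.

Span: 1.66 V − (-1.66 V) = 3.32 V. LSB = 3.32 V / 2^13.
Output = V_min + (1317/8192) × range = -1.66 + 0.160767 × 3.32 V
      = -1.66 V + 0.533745 V = -1.12625 V.

-1.126 V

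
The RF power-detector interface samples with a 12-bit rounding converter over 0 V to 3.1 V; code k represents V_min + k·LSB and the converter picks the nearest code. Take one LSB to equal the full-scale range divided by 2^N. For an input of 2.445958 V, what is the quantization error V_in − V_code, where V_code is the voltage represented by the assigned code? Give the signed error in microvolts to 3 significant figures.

−136 µV

V_FS = 3.1 V. LSB = 3.1 V / 2^12 ≈ 0.7568 mV.
(2.445958 − (0)) / LSB = 2.445958 × 4096/3.1 = 3231.8206. Nearest integer: k = 3232.
V_code = 0 + (3232/4096) × 3.1 = 2.446093750 V.
Error = V_in − V_code = 2.445958 − (2.446093750) = −136 µV.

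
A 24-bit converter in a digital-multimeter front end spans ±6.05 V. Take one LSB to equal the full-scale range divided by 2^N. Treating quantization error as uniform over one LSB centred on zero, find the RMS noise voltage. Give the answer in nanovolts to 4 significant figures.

208.2 nV

Range = 6.05 − (-6.05) = 12.1 V.
LSB = 12.1 V ÷ 2^24 = 12.1/16777216 V = 0.721216 µV.
For a uniform distribution on [−LSB/2, +LSB/2], V_rms = LSB/√12 = 0.721216 µV/3.4641 = 208.2 nV.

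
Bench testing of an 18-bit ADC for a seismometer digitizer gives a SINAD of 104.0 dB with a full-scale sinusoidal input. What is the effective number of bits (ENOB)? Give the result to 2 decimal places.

ENOB = (104.0 − 1.76)/6.02 = 16.9834 bits.

16.98 bits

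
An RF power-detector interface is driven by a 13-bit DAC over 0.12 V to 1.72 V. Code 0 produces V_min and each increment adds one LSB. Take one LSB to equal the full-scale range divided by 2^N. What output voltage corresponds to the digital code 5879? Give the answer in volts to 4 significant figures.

1.268 V

The full-scale span is 1.72 − (0.12) = 1.6 V. LSB = 1.6 V / 2^13.
V_out = 0.12 + 5879 × (1.6/8192) V
      = 0.12 V + 1.14824 V = 1.26824 V.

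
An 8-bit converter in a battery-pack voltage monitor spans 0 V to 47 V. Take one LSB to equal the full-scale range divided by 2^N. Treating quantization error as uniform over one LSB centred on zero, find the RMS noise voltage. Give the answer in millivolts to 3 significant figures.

Span = 47 V.
Step size = 47/256 V = 183.59 mV.
For a uniform distribution on [−LSB/2, +LSB/2], V_rms = LSB/√12 = 183.59 mV/3.4641 = 53.0 mV.

53.0 mV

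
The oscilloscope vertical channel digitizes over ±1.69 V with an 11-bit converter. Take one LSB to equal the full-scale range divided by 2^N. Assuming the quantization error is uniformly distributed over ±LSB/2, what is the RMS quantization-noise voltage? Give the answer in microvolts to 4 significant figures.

Span: 1.69 V − (-1.69 V) = 3.38 V.
LSB = 3.38 V / 2^11 = 1.65039 mV.
σ_q = LSB/√12 = 1.65039 mV/3.4641 = 476.4 µV.

476.4 µV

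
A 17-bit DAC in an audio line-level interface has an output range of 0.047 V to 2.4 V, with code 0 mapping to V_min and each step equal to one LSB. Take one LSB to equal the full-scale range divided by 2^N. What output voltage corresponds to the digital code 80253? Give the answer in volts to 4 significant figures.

1.488 V

Full-scale range = 2.4 V − (0.047 V) = 2.353 V. LSB = 2.353 V / 2^17.
Output = V_min + (80253/131072) × range = 0.047 + 0.612282 × 2.353 V
      = 0.047 V + 1.44070 V = 1.48770 V.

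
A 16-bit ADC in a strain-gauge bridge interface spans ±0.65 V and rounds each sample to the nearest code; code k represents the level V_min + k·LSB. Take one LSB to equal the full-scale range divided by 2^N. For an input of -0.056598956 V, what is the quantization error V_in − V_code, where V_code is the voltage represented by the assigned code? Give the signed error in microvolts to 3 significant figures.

−5.63 µV

The full-scale span is 0.65 − (-0.65) = 1.3 V. LSB = 1.3 V / 2^16 ≈ 19.84 µV.
Position in LSBs: (-0.056598956 − (-0.65)) × 65536/1.3 = 29914.7160; rounding gives k = 29915.
V_code = V_min + k × range/2^16 = -0.65 + 29915 × 1.3/65536 = -0.056593322754 V.
V_in − V_code = -0.056598956 − (-0.056593322754) = −5.63 µV.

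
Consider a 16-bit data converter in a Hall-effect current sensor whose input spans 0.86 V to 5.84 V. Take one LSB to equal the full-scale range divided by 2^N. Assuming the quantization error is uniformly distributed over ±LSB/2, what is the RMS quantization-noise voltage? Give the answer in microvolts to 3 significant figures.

The full-scale span is 5.84 − (0.86) = 4.98 V.
LSB = 4.98 V / 2^16 = 75.989 µV.
For a uniform distribution on [−LSB/2, +LSB/2], V_rms = LSB/√12 = 75.989 µV/3.4641 = 21.9 µV.

21.9 µV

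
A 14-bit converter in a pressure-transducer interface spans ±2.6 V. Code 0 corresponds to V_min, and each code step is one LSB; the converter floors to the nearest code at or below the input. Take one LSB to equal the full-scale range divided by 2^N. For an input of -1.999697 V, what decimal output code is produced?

1891

Full-scale range = 2.6 V − (-2.6 V) = 5.2 V. LSB = 5.2 V / 2^14 ≈ 317.4 µV.
V_in − V_min = -1.999697 − (-2.6) = 0.600303 V.
Divide by LSB: 0.600303 × 16384/5.2 = 1891.4162.
Truncating gives code 1891.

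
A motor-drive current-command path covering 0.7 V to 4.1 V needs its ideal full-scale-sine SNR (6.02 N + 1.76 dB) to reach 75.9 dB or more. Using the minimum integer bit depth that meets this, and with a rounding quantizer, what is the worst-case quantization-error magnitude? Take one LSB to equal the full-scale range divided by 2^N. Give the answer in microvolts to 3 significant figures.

208 µV

Range = 4.1 − (0.7) = 3.4 V.
6.02 N + 1.76 ≥ 75.9 gives N ≥ 12.316, so the minimum integer is 13.
LSB = 3.4 V ÷ 2^13 = 3.4/8192 V = 415.04 µV.
Half an LSB is 208 µV.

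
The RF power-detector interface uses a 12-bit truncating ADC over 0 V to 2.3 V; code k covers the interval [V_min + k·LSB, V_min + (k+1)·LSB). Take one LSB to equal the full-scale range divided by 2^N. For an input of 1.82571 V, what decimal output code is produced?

Span = 2.3 V. LSB = 2.3 V / 2^12 ≈ 0.5615 mV.
(V_in − V_min) × 2^12/range = (1.82571 − (0)) × 4096/2.3 = 3251.351.
Floor → code = 3251.

3251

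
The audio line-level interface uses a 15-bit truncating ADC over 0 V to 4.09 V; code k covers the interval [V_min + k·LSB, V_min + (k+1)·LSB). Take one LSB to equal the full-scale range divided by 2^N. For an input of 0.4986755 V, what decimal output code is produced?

3995

Range is 4.09 V. LSB = 4.09 V / 2^15 ≈ 124.8 µV.
(V_in − V_min) × 2^15/range = (0.4986755 − (0)) × 32768/4.09 = 3995.256.
Floor → code = 3995.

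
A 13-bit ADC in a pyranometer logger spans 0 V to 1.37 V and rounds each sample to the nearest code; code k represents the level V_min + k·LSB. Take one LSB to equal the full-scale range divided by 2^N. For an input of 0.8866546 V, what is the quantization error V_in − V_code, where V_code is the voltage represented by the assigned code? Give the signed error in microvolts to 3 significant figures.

Range is 1.37 V. LSB = 1.37 V / 2^13 ≈ 167.2 µV.
Position in LSBs: (0.8866546 − (0)) × 8192/1.37 = 5301.8062; rounding gives k = 5302.
V_code = 0 + (5302/8192) × 1.37 = 0.8866870117 V.
Error = V_in − V_code = 0.8866546 − (0.8866870117) = −32.4 µV.

−32.4 µV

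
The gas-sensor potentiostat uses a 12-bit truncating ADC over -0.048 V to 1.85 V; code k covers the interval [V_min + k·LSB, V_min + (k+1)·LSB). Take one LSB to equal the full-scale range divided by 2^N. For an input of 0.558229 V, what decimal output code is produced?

1308

Full-scale range = 1.85 V − (-0.048 V) = 1.898 V. LSB = 1.898 V / 2^12 ≈ 463.4 µV.
(V_in − V_min) × 2^12/range = (0.558229 − (-0.048)) × 4096/1.898 = 1308.279.
Floor → code = 1308.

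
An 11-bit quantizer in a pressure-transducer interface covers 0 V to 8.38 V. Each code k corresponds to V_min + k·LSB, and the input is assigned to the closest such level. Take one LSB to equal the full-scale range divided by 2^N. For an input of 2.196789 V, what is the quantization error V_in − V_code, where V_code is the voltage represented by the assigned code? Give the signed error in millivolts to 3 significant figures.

−0.506 mV

Span = 8.38 V. LSB = 8.38 V / 2^11 ≈ 4.092 mV.
(2.196789 − (0)) / LSB = 2.196789 × 2048/8.38 = 536.8764. Nearest integer: k = 537.
V_code = 0 + (537/2048) × 8.38 = 2.197294922 V.
e = 2.196789 − (2.197294922) = −0.506 mV.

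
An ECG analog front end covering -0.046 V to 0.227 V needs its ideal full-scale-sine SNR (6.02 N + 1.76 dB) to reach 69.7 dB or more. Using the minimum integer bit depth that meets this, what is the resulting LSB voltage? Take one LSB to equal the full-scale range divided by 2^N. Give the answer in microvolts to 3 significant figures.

66.7 µV

Full-scale range = 0.227 V − (-0.046 V) = 0.273 V.
6.02 N + 1.76 ≥ 69.7 gives N ≥ 11.286, so the minimum integer is 12.
Step size = 0.273/4096 V = 66.7 µV.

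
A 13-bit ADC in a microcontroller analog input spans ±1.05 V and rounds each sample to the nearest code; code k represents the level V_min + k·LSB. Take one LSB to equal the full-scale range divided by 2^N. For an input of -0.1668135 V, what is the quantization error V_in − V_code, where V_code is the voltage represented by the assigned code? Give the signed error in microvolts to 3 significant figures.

+68.8 µV

Full-scale range = 1.05 V − (-1.05 V) = 2.1 V. LSB = 2.1 V / 2^13 ≈ 256.3 µV.
(V_in − V_min)/LSB = (-0.1668135 − (-1.05)) × 8192/2.1 = 3445.2685 → nearest code k = 3445.
Reconstructed level: -1.05 + 3445 × 2.1/8192 V = -0.1668823242 V.
e = -0.1668135 − (-0.1668823242) = +68.8 µV.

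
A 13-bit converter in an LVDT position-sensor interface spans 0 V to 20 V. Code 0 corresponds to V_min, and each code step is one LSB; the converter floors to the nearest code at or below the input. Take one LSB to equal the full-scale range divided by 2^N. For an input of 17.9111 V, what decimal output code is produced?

Span = 20 V. LSB = 20 V / 2^13 ≈ 2.441 mV.
code = ⌊(V_in − V_min)/LSB⌋ = ⌊(V_in − V_min) × 2^13 / range⌋
     = ⌊(17.9111 − (0)) × 8192 / 20⌋ = ⌊17.9111 × 8192/20⌋
     = ⌊7336.387⌋ = 7336.

7336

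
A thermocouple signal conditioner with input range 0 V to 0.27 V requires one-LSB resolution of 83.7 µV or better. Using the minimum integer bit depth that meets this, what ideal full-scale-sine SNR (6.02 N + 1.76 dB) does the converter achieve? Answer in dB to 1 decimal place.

Range is 0.27 V.
Levels needed ≥ 0.27/83.7 µV = 3226. 2^12 = 4096 suffices, so N_min = 12.
Ideal SNR at N = 12: 6.02·12 + 1.76 = 74.0 dB.

74.0 dB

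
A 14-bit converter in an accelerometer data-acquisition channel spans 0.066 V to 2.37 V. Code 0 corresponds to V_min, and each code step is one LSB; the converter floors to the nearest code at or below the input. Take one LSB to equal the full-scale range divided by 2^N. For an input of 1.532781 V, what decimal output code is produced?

10430

Range = 2.37 − (0.066) = 2.304 V. LSB = 2.304 V / 2^14 ≈ 140.6 µV.
code = ⌊(V_in − V_min)/LSB⌋ = ⌊(V_in − V_min) × 2^14 / range⌋
     = ⌊(1.532781 − (0.066)) × 16384 / 2.304⌋ = ⌊1.466781 × 16384/2.304⌋
     = ⌊10430.443⌋ = 10430.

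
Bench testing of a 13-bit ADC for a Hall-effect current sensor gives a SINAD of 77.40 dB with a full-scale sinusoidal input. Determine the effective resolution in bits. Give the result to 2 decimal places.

ENOB = (77.40 − 1.76)/6.02 = 12.5648 bits.

12.56 bits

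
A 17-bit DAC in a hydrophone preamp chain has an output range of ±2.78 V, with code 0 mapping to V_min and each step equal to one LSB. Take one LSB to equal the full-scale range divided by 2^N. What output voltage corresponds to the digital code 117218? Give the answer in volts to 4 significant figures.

2.192 V

The full-scale span is 2.78 − (-2.78) = 5.56 V. LSB = 5.56 V / 2^17.
V_out = V_min + code × LSB = -2.78 V + 117218 × 5.56 V / 131072
      = -2.78 + 4.97232 = 2.19232 V.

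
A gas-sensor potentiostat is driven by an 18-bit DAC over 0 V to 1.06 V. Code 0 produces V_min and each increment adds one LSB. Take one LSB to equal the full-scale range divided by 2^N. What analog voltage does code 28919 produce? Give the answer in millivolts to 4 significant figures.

116.9 mV

V_FS = 1.06 V. LSB = 1.06 V / 2^18.
V_out = V_min + code × LSB = 0 V + 28919 × 1.06 V / 262144
      = 0 V + 0.116936 V = 0.116936 V.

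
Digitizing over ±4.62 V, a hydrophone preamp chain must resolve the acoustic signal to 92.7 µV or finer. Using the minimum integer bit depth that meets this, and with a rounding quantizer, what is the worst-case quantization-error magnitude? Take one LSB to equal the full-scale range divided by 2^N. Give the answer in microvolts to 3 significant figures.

35.2 µV

The full-scale span is 4.62 − (-4.62) = 9.24 V.
Levels needed ≥ 9.24/92.7 µV = 99680. 2^17 = 131072 suffices, so N_min = 17.
LSB = 9.24 V ÷ 2^17 = 9.24/131072 V = 70.496 µV.
Half an LSB is 35.2 µV.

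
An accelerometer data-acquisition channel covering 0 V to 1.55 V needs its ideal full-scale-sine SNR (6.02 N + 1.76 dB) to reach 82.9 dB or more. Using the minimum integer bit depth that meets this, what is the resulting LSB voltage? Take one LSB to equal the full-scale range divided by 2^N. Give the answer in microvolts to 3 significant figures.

94.6 µV

V_FS = 1.55 V.
6.02 N + 1.76 ≥ 82.9 gives N ≥ 13.478, so the minimum integer is 14.
Step size = 1.55/16384 V = 94.6 µV.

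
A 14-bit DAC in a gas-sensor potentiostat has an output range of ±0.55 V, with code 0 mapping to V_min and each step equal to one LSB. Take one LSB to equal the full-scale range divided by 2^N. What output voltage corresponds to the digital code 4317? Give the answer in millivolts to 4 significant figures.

The full-scale span is 0.55 − (-0.55) = 1.1 V. LSB = 1.1 V / 2^14.
Output = V_min + (4317/16384) × range = -0.55 + 0.263489 × 1.1 V
      = -0.55 V + 0.289838 V = -0.260162 V.

-260.2 mV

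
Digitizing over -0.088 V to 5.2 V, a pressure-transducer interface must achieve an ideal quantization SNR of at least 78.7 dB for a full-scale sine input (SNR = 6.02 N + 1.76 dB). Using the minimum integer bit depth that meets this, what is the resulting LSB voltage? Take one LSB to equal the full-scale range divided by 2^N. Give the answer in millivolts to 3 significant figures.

0.646 mV

The full-scale span is 5.2 − (-0.088) = 5.288 V.
N ≥ (78.7 − 1.76)/6.02 = 12.781 → N_min = 13.
One LSB is 5.288 V / 8192 = 0.646 mV.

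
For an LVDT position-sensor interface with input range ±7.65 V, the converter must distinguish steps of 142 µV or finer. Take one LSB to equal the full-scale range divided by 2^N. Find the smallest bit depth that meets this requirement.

Range = 7.65 − (-7.65) = 15.3 V.
Required number of levels: 15.3/142 µV = 107750; smallest N with 2^N ≥ that is 17.

17 bits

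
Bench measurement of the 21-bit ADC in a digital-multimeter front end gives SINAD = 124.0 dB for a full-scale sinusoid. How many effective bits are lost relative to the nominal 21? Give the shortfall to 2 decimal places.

ENOB = (SINAD − 1.76)/6.02 = (124.0 − 1.76)/6.02 = 20.3056 bits.
Shortfall = 21 − 20.3056 = 0.6944 bits.

0.69 bits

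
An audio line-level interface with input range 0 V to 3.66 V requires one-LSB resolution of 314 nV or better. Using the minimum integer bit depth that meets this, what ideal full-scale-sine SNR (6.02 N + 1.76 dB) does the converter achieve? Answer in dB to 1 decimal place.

146.2 dB

Full-scale range = 3.66 V.
3.66 V / 314 nV = 1.166e7. Since 2^23 = 8388608 and 2^24 = 16777216, N = 24.
6.02(24) + 1.76 = 146.24 dB.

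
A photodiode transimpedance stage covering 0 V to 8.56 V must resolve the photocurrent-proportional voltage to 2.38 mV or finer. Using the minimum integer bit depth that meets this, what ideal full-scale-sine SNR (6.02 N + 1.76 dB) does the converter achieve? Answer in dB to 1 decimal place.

Span = 8.56 V.
8.56 V / 2.38 mV = 3597. Since 2^11 = 2048 and 2^12 = 4096, N = 12.
6.02(12) + 1.76 = 74.00 dB.

74.0 dB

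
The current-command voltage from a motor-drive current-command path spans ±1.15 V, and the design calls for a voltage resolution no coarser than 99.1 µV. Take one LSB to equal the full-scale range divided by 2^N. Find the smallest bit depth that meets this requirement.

Full-scale range = 1.15 V − (-1.15 V) = 2.3 V.
Need 2^N ≥ 2.3 V / 99.1 µV = 23210 → N_min = 15.

15 bits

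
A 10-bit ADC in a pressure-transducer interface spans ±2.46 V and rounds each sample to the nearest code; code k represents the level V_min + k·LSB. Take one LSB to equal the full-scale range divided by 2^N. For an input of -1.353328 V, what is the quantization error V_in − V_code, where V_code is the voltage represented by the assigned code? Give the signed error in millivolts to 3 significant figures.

+1.59 mV

Span: 2.46 V − (-2.46 V) = 4.92 V. LSB = 4.92 V / 2^10 ≈ 4.805 mV.
(-1.353328 − (-2.46)) / LSB = 1.106672 × 1024/4.92 = 230.3317. Nearest integer: k = 230.
V_code = V_min + k × range/2^10 = -2.46 + 230 × 4.92/1024 = -1.354921875 V.
e = -1.353328 − (-1.354921875) = +1.59 mV.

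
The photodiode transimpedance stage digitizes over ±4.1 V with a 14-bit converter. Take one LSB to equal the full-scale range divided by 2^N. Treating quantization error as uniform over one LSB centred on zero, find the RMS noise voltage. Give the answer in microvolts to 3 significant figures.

The full-scale span is 4.1 − (-4.1) = 8.2 V.
One LSB is 8.2 V / 16384 = 0.50049 mV.
RMS of a uniform error over width LSB is LSB/√12 = 144 µV.

144 µV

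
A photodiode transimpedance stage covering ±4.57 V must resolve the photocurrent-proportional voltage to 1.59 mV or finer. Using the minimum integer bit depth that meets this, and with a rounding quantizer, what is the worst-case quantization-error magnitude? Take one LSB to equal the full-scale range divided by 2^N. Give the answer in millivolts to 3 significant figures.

Range = 4.57 − (-4.57) = 9.14 V.
9.14 V / 1.59 mV = 5748. Since 2^12 = 4096 and 2^13 = 8192, N = 13.
One LSB is 9.14 V / 8192 = 1.1157 mV.
|e|_max = LSB/2 = 0.558 mV.

0.558 mV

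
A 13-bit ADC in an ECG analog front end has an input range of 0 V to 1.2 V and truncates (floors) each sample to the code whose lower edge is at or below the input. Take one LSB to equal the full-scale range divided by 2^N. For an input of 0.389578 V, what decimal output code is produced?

2659

Full-scale range = 1.2 V. LSB = 1.2 V / 2^13 ≈ 146.5 µV.
code = ⌊(V_in − V_min)/LSB⌋ = ⌊(V_in − V_min) × 2^13 / range⌋
     = ⌊(0.389578 − (0)) × 8192 / 1.2⌋ = ⌊0.389578 × 8192/1.2⌋
     = ⌊2659.519⌋ = 2659.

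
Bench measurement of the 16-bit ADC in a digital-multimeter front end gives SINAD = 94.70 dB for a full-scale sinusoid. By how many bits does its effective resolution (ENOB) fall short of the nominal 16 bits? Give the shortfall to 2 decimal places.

Effective bits = (94.70 − 1.76)/6.02 = 15.4385.
16 − 15.4385 = 0.56 bits below nominal.

0.56 bits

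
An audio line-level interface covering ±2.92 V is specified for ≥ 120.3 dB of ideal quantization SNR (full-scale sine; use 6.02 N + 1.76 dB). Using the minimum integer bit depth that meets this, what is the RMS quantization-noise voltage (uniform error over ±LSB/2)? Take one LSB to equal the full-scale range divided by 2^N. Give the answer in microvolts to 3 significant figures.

1.61 µV

Range = 2.92 − (-2.92) = 5.84 V.
Required N = ⌈(120.3 − 1.76)/6.02⌉ = ⌈19.691⌉ = 20.
Step size = 5.84/1048576 V = 5.5695 µV.
σ_q = LSB/√12 = 5.5695 µV/3.4641 = 1.61 µV.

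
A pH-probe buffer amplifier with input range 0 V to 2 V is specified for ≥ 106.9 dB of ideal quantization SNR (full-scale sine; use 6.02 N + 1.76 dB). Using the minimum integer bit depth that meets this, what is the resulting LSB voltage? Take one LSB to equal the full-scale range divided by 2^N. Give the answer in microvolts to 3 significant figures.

Span = 2 V.
N ≥ (106.9 − 1.76)/6.02 = 17.465 → N_min = 18.
LSB = 2 V ÷ 2^18 = 2/262144 V = 7.63 µV.

7.63 µV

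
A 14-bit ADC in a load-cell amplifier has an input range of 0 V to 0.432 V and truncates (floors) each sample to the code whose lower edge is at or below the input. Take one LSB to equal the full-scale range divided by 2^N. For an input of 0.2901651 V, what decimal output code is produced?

Full-scale range = 0.432 V. LSB = 0.432 V / 2^14 ≈ 26.37 µV.
(V_in − V_min) × 2^14/range = (0.2901651 − (0)) × 16384/0.432 = 11004.780.
Floor → code = 11004.

11004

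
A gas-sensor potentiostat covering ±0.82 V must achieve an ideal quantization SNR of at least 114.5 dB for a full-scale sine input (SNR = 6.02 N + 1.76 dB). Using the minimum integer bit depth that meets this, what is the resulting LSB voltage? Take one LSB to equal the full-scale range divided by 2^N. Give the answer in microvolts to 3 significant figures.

3.13 µV

Span: 0.82 V − (-0.82 V) = 1.64 V.
N ≥ (114.5 − 1.76)/6.02 = 18.728 → N_min = 19.
One LSB is 1.64 V / 524288 = 3.13 µV.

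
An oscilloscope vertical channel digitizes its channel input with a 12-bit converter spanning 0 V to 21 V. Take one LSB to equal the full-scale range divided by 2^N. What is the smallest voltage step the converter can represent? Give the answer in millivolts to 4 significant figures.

Full-scale range = 21 V.
2^12 = 4096 levels.
Step size = 21/4096 V = 5.127 mV.

5.127 mV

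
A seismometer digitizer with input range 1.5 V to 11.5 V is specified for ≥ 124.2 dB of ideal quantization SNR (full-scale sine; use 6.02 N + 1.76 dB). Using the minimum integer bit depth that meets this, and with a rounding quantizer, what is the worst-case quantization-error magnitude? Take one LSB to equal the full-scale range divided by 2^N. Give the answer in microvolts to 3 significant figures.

2.38 µV

Range = 11.5 − (1.5) = 10 V.
Solving 6.02 N ≥ 124.2 − 1.76: N ≥ 20.339. Round up → N = 21.
One LSB is 10 V / 2097152 = 4.7684 µV.
Max error for round-to-nearest is LSB/2 = 2.38 µV.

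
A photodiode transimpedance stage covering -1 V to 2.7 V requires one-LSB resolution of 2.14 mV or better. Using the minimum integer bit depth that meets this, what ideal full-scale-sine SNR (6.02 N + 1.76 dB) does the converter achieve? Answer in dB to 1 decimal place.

68.0 dB

Range = 2.7 − (-1) = 3.7 V.
Levels needed ≥ 3.7/2.14 mV = 1729. 2^11 = 2048 suffices, so N_min = 11.
Ideal SNR at N = 11: 6.02·11 + 1.76 = 68.0 dB.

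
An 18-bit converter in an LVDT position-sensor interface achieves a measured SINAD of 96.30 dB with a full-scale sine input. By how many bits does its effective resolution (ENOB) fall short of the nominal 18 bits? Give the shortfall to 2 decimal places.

N_eff = (96.30 − 1.76)/6.02 = 15.7043 bits.
Shortfall = 18 − 15.7043 = 2.2957 bits.

2.30 bits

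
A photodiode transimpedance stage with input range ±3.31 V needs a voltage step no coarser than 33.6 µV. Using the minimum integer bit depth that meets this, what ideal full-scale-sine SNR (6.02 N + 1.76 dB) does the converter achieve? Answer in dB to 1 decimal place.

110.1 dB

The full-scale span is 3.31 − (-3.31) = 6.62 V.
Levels needed ≥ 6.62/33.6 µV = 197000. 2^18 = 262144 suffices, so N_min = 18.
SNR = 6.02 × 18 + 1.76 = 110.12 dB.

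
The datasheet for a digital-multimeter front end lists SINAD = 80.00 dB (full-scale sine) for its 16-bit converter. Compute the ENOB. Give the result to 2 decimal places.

Inverting SNR = 6.02 N + 1.76: N_eff = (80.00 − 1.76)/6.02 = 12.9967.

13.00 bits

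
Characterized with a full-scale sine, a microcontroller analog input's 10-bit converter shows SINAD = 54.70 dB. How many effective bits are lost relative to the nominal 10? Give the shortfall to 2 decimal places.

1.21 bits

Effective bits = (54.70 − 1.76)/6.02 = 8.7940.
10 − 8.7940 = 1.21 bits below nominal.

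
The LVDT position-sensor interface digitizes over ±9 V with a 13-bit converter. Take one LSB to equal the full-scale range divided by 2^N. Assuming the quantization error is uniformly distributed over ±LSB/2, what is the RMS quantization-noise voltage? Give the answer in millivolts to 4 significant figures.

0.6343 mV

Span: 9 V − (-9 V) = 18 V.
LSB = 18 V / 2^13 = 2.19727 mV.
σ_q = LSB/√12 = 2.19727 mV/3.4641 = 0.6343 mV.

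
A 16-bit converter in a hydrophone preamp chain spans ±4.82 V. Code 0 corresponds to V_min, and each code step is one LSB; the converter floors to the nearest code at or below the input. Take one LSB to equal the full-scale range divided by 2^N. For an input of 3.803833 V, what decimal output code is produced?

Range = 4.82 − (-4.82) = 9.64 V. LSB = 9.64 V / 2^16 ≈ 147.1 µV.
code = ⌊(V_in − V_min)/LSB⌋ = ⌊(V_in − V_min) × 2^16 / range⌋
     = ⌊(3.803833 − (-4.82)) × 65536 / 9.64⌋ = ⌊8.623833 × 65536/9.64⌋
     = ⌊58627.751⌋ = 58627.

58627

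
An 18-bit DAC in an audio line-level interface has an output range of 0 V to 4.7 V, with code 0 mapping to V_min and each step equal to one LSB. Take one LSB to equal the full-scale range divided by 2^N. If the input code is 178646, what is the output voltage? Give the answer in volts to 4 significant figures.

V_FS = 4.7 V. LSB = 4.7 V / 2^18.
Output = V_min + (178646/262144) × range = 0 + 0.681480 × 4.7 V
      = 0 + 3.20296 = 3.20296 V.

3.203 V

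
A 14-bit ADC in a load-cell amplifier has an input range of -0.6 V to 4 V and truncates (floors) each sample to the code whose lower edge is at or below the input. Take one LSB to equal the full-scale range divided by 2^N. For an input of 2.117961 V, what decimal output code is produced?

Full-scale range = 4 V − (-0.6 V) = 4.6 V. LSB = 4.6 V / 2^14 ≈ 280.8 µV.
(V_in − V_min) × 2^14/range = (2.117961 − (-0.6)) × 16384/4.6 = 9680.668.
Floor → code = 9680.

9680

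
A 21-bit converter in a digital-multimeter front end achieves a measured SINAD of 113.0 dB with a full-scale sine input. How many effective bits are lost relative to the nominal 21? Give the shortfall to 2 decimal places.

2.52 bits

Effective bits = (113.0 − 1.76)/6.02 = 18.4784.
Lost resolution: 21 − 18.4784 = 2.5216 bits.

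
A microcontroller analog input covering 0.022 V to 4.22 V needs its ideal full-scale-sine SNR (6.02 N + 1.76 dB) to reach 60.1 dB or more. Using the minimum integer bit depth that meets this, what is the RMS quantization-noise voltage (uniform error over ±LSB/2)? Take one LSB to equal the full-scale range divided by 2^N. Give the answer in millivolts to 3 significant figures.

1.18 mV

The full-scale span is 4.22 − (0.022) = 4.198 V.
N ≥ (60.1 − 1.76)/6.02 = 9.691 → N_min = 10.
One LSB is 4.198 V / 1024 = 4.0996 mV.
σ_q = LSB/√12 = 4.0996 mV/3.4641 = 1.18 mV.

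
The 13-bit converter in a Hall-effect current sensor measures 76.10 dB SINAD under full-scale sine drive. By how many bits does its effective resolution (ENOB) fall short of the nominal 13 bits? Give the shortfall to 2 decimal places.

0.65 bits

Effective bits = (76.10 − 1.76)/6.02 = 12.3488.
13 − 12.3488 = 0.65 bits below nominal.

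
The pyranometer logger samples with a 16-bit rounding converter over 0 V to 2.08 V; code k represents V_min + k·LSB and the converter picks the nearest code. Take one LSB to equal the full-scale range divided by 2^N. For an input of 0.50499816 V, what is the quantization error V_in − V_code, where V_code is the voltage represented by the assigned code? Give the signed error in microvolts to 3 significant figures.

+10.4 µV

Range is 2.08 V. LSB = 2.08 V / 2^16 ≈ 31.74 µV.
Position in LSBs: (0.50499816 − (0)) × 65536/2.08 = 15911.3266; rounding gives k = 15911.
Reconstructed level: 0 + 15911 × 2.08/65536 V = 0.50498779297 V.
Error = V_in − V_code = 0.50499816 − (0.50498779297) = +10.4 µV.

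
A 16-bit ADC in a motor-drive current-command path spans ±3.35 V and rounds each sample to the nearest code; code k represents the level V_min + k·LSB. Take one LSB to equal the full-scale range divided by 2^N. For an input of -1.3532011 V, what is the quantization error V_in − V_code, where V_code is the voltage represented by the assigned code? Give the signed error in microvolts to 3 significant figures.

Span: 3.35 V − (-3.35 V) = 6.7 V. LSB = 6.7 V / 2^16 ≈ 102.2 µV.
Position in LSBs: (-1.3532011 − (-3.35)) × 65536/6.7 = 19531.6735; rounding gives k = 19532.
Reconstructed level: -3.35 + 19532 × 6.7/65536 V = -1.3531677246 V.
e = -1.3532011 − (-1.3531677246) = −33.4 µV.

−33.4 µV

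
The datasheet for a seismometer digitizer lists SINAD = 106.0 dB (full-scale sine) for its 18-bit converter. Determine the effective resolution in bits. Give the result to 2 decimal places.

ENOB = (SINAD − 1.76) / 6.02 = (106.0 − 1.76) / 6.02 = 104.24 / 6.02 = 17.3156.

17.32 bits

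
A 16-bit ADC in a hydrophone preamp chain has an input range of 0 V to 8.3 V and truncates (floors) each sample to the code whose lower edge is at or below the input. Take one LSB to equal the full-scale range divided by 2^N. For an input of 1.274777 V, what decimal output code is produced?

10065

Range is 8.3 V. LSB = 8.3 V / 2^16 ≈ 126.6 µV.
(V_in − V_min) × 2^16/range = (1.274777 − (0)) × 65536/8.3 = 10065.516.
Floor → code = 10065.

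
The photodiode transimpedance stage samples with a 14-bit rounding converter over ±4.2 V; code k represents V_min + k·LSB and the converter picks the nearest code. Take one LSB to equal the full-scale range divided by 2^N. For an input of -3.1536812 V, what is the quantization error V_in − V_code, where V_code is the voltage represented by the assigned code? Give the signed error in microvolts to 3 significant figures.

−92.3 µV

Span: 4.2 V − (-4.2 V) = 8.4 V. LSB = 8.4 V / 2^14 ≈ 0.5127 mV.
(V_in − V_min)/LSB = (-3.1536812 − (-4.2)) × 16384/8.4 = 2040.8199 → nearest code k = 2041.
V_code = V_min + k × range/2^14 = -4.2 + 2041 × 8.4/16384 = -3.1535888672 V.
V_in − V_code = -3.1536812 − (-3.1535888672) = −92.3 µV.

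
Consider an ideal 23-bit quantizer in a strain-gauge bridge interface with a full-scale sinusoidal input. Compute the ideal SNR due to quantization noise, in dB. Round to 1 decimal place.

140.2 dB

For an ideal N-bit converter with full-scale sine input, SNR = 6.02 N + 1.76 dB. SNR = 6.02 × 23 + 1.76 = 138.46 + 1.76 = 140.22 dB.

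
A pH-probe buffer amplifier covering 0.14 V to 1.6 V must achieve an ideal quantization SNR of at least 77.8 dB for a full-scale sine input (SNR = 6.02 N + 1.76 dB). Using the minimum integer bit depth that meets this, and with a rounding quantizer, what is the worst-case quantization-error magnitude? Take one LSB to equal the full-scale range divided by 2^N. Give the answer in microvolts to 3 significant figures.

89.1 µV

Full-scale range = 1.6 V − (0.14 V) = 1.46 V.
N ≥ (77.8 − 1.76)/6.02 = 12.631 → N_min = 13.
One LSB is 1.46 V / 8192 = 178.22 µV.
Max error for round-to-nearest is LSB/2 = 89.1 µV.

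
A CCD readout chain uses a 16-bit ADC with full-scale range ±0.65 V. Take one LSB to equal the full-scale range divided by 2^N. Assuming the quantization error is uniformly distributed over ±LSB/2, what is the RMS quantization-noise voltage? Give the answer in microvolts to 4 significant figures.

Full-scale range = 0.65 V − (-0.65 V) = 1.3 V.
Step size = 1.3/65536 V = 19.8364 µV.
V_rms = LSB/√12 = 19.8364 µV / √12 = 5.726 µV.

5.726 µV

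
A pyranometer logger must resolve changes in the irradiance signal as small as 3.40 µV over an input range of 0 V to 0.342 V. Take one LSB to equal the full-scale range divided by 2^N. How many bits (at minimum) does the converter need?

17 bits

V_FS = 0.342 V.
Required number of levels: 0.342/3.40 µV = 100590; smallest N with 2^N ≥ that is 17.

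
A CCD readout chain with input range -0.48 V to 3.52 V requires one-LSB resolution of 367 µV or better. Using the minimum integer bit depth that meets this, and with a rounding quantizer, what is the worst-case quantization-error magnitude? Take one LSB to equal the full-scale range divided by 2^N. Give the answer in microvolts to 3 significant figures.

The full-scale span is 3.52 − (-0.48) = 4 V.
Required number of levels: 4/367 µV = 10899; smallest N with 2^N ≥ that is 14.
LSB = 4 V / 2^14 = 244.14 µV.
|e|_max = LSB/2 = 122 µV.

122 µV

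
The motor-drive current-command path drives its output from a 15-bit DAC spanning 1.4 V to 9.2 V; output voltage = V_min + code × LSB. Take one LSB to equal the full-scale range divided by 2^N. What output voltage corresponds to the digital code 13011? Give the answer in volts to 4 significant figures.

4.497 V

Full-scale range = 9.2 V − (1.4 V) = 7.8 V. LSB = 7.8 V / 2^15.
Output = V_min + (13011/32768) × range = 1.4 + 0.397064 × 7.8 V
      = 1.4 V + 3.09710 V = 4.49710 V.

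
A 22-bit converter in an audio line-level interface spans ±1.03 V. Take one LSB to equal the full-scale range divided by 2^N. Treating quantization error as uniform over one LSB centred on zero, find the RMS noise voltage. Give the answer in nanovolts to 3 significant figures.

The full-scale span is 1.03 − (-1.03) = 2.06 V.
LSB = 2.06 V ÷ 2^22 = 2.06/4194304 V = 491.14 nV.
RMS of a uniform error over width LSB is LSB/√12 = 142 nV.

142 nV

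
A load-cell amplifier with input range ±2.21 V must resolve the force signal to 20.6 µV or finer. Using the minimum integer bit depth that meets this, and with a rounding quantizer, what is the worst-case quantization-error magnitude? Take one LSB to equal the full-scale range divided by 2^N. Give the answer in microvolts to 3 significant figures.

8.43 µV

Span: 2.21 V − (-2.21 V) = 4.42 V.
4.42 V / 20.6 µV = 214600. Since 2^17 = 131072 and 2^18 = 262144, N = 18.
Step size = 4.42/262144 V = 16.861 µV.
Max error for round-to-nearest is LSB/2 = 8.43 µV.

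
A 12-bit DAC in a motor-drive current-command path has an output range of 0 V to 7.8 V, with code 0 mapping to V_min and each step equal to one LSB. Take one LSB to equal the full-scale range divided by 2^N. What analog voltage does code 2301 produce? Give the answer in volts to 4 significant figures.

Range is 7.8 V. LSB = 7.8 V / 2^12.
V_out = 0 + 2301 × (7.8/4096) V
      = 0 + 4.38179 = 4.38179 V.

4.382 V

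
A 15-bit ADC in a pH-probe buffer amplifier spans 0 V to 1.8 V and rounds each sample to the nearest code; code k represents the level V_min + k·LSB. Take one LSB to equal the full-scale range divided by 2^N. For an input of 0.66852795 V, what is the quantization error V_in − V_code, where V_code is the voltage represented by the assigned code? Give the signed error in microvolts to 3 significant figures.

+9.88 µV

V_FS = 1.8 V. LSB = 1.8 V / 2^15 ≈ 54.93 µV.
(V_in − V_min)/LSB = (0.66852795 − (0)) × 32768/1.8 = 12170.1799 → nearest code k = 12170.
V_code = 0 + (12170/32768) × 1.8 = 0.66851806641 V.
V_in − V_code = 0.66852795 − (0.66851806641) = +9.88 µV.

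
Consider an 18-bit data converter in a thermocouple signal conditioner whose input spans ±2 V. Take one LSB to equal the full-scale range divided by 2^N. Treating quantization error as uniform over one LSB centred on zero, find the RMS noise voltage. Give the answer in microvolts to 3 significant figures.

Range = 2 − (-2) = 4 V.
One LSB is 4 V / 262144 = 15.259 µV.
For a uniform distribution on [−LSB/2, +LSB/2], V_rms = LSB/√12 = 15.259 µV/3.4641 = 4.40 µV.

4.40 µV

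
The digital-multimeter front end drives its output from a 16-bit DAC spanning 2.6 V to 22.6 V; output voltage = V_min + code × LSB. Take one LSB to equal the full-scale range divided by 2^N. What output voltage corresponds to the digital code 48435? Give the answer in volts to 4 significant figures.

Full-scale range = 22.6 V − (2.6 V) = 20 V. LSB = 20 V / 2^16.
Output = V_min + (48435/65536) × range = 2.6 + 0.739059 × 20 V
      = 2.6 V + 14.7812 V = 17.3812 V.

17.38 V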